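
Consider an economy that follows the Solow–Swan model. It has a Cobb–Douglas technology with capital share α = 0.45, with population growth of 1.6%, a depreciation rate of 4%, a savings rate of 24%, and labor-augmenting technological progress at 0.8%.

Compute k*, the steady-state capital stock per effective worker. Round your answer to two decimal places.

k* = 11.06

In steady state, investment equals break-even investment: s·k^α = (n + g + δ)·k.
Dividing both sides by k: k^(1−α) = s / (n + g + δ).
k^0.55 = 0.24 / (0.016 + 0.008 + 0.040) = 0.24 / 0.064 = 3.7500
k* = 3.7500^(1/0.55) ≈ 11.0584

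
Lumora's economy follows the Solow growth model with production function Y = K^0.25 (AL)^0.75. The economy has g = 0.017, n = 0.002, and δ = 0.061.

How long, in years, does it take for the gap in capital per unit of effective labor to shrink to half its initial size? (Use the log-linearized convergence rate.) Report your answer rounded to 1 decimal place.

Near the steady state the convergence rate is λ = (1 − α)(n + g + δ).
λ = (1 − 0.25) × 0.080 = 0.75 × 0.080 = 0.0600
Half-life = ln 2 / λ = 0.6931 / 0.0600 ≈ 11.55 years

about 11.6 years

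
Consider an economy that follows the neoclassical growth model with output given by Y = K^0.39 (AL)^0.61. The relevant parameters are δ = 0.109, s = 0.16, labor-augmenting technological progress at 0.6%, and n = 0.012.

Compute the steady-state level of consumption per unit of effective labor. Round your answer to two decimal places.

c* ≈ 0.97

Steady state requires s·f(k) = (n + g + δ)·k, i.e. s·k^α = (n + g + δ)·k.
Rearranging, k^(1−α) = s / (n + g + δ).
k^0.61 = 0.16 / (0.012 + 0.006 + 0.109) = 0.16 / 0.127 = 1.2598
k* = 1.2598^(1/0.61) ≈ 1.4603
y* = (k*)^α = 1.4603^0.39 ≈ 1.1591
c* = (1 − s)·y* = (1 − 0.16) × 1.1591 ≈ 0.9736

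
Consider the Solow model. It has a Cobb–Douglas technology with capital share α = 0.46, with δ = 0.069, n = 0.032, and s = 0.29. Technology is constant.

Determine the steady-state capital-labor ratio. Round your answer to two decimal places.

k* = 7.05

In steady state, investment equals break-even investment: s·k^α = (n + δ)·k.
Dividing both sides by k: k^(1−α) = s / (n + δ).
k^0.54 = 0.29 / (0.032 + 0.069) = 0.29 / 0.101 = 2.8713
k* = 2.8713^(1/0.54) ≈ 7.0517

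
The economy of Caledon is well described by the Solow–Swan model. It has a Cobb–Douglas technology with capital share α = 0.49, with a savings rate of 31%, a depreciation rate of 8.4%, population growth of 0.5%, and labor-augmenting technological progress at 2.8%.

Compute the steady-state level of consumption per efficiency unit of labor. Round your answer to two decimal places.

Steady state requires s·f(k) = (n + g + δ)·k, i.e. s·k^α = (n + g + δ)·k.
Dividing both sides by k: k^(1−α) = s / (n + g + δ).
k^0.51 = 0.31 / (0.005 + 0.028 + 0.084) = 0.31 / 0.117 = 2.6496
k* = 2.6496^(1/0.51) ≈ 6.7572
y* = (k*)^α = 6.7572^0.49 ≈ 2.5503
c* = (1 − s)·y* = (1 − 0.31) × 2.5503 ≈ 1.7597

c* = 1.76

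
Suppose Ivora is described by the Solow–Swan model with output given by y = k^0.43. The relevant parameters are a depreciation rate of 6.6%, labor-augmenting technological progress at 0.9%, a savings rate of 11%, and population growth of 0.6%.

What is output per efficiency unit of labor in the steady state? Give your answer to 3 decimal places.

At the steady state, Δk = 0, so s·k^α = (n + g + δ)·k.
Dividing both sides by k: k^(1−α) = s / (n + g + δ).
k^0.57 = 0.11 / (0.006 + 0.009 + 0.066) = 0.11 / 0.081 = 1.3580
k* = 1.3580^(1/0.57) ≈ 1.7106
y* = (k*)^α = 1.7106^0.43 ≈ 1.2597

y* ≈ 1.260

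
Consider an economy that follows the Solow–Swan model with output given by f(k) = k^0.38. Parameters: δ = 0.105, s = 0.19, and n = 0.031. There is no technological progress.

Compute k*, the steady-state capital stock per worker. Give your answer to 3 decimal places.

k* = 1.715

Steady state requires s·f(k) = (n + δ)·k, i.e. s·k^α = (n + δ)·k.
Dividing both sides by k: k^(1−α) = s / (n + δ).
k^0.62 = 0.19 / (0.031 + 0.105) = 0.19 / 0.136 = 1.3971
k* = 1.3971^(1/0.62) ≈ 1.7149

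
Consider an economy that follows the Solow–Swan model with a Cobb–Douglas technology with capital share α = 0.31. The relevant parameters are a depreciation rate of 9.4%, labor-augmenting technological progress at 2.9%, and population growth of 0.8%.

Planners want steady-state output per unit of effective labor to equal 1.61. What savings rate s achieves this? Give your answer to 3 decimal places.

In steady state, investment equals break-even investment: s·k^α = (n + g + δ)·k.
Since y* = [s/(n + g + δ)]^(α/(1−α)), we have s/(n + g + δ) = (y*)^((1−α)/α) = 1.61^2.2258 = 2.8864.
Therefore s = 2.8864 × (n + g + δ) = 2.8864 × 0.131 = 0.3781.

s ≈ 0.378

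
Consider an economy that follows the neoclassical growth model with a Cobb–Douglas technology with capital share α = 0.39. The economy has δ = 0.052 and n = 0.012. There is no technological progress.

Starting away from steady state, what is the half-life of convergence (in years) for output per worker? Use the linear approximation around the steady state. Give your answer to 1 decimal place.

half-life ≈ 17.8 years

Near the steady state the convergence rate is λ = (1 − α)(n + δ).
λ = (1 − 0.39) × 0.064 = 0.61 × 0.064 = 0.03904
Half-life = ln 2 / λ = 0.6931 / 0.03904 ≈ 17.75 years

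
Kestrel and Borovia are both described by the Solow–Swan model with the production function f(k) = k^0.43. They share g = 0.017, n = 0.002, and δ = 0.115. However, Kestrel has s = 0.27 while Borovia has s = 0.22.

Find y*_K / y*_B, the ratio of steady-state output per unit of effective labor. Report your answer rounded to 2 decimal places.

Steady-state y* = [s/(n + g + δ)]^(α/(1−α)), so the ratio is [ (s_K/(n + g + δ)_K) / (s_B/(n + g + δ)_B) ]^0.7544.
s_K/(n + g + δ)_K = 0.27/0.134 = 2.0149; s_B/(n + g + δ)_B = 0.22/0.134 = 1.6418.
Ratio = (2.0149/1.6418)^0.7544 = 1.2273^0.7544 ≈ 1.1671

ratio ≈ 1.17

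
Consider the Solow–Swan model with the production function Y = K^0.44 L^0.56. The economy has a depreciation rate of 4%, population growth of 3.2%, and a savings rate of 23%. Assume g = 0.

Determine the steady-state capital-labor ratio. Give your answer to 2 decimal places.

k* = 7.96

In steady state, investment equals break-even investment: s·k^α = (n + δ)·k.
Dividing both sides by k: k^(1−α) = s / (n + δ).
k^0.56 = 0.23 / (0.032 + 0.040) = 0.23 / 0.072 = 3.1944
k* = 3.1944^(1/0.56) ≈ 7.9560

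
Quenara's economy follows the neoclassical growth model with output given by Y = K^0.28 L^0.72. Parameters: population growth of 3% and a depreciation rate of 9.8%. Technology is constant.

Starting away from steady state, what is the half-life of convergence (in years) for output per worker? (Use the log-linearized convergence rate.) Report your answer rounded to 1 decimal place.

about 7.5 years

Near the steady state the convergence rate is λ = (1 − α)(n + δ).
λ = (1 − 0.28) × 0.128 = 0.72 × 0.128 = 0.09216
Half-life = ln 2 / λ = 0.6931 / 0.09216 ≈ 7.52 years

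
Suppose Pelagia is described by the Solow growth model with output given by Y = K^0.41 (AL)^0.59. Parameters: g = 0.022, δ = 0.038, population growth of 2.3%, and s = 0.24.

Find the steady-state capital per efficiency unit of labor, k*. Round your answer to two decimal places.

Steady state requires s·f(k) = (n + g + δ)·k, i.e. s·k^α = (n + g + δ)·k.
Rearranging, k^(1−α) = s / (n + g + δ).
k^0.59 = 0.24 / (0.023 + 0.022 + 0.038) = 0.24 / 0.083 = 2.8916
k* = 2.8916^(1/0.59) ≈ 6.0477

k* ≈ 6.05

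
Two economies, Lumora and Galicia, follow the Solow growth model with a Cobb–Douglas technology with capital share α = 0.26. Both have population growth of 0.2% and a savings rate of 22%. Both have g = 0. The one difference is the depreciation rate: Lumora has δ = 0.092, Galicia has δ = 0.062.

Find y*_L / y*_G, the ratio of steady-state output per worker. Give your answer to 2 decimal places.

Steady-state y* = [s/(n + δ)]^(α/(1−α)), so the ratio is [ (s_L/(n + δ)_L) / (s_G/(n + δ)_G) ]^0.3514.
s_L/(n + δ)_L = 0.22/0.094 = 2.3404; s_G/(n + δ)_G = 0.22/0.064 = 3.4375.
Ratio = (2.3404/3.4375)^0.3514 = 0.6808^0.3514 ≈ 0.8736

y*_L / y*_G ≈ 0.87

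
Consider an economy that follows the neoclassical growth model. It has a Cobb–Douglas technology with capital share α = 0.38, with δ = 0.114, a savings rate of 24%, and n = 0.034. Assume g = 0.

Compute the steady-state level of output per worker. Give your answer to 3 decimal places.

In steady state, investment equals break-even investment: s·k^α = (n + δ)·k.
Dividing both sides by k: k^(1−α) = s / (n + δ).
k^0.62 = 0.24 / (0.034 + 0.114) = 0.24 / 0.148 = 1.6216
k* = 1.6216^(1/0.62) ≈ 2.1808
y* = (k*)^α = 2.1808^0.38 ≈ 1.3449

y* ≈ 1.345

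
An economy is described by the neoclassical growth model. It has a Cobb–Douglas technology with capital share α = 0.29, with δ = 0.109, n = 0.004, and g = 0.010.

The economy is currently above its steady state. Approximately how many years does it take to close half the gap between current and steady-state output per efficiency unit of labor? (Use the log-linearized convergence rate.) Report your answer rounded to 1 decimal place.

half-life ≈ 7.9 years

Near the steady state the convergence rate is λ = (1 − α)(n + g + δ).
λ = (1 − 0.29) × 0.123 = 0.71 × 0.123 = 0.08733
Half-life = ln 2 / λ = 0.6931 / 0.08733 ≈ 7.94 years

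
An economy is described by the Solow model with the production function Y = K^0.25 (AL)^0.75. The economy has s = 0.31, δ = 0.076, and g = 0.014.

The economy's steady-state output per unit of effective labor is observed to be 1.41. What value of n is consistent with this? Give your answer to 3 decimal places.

n ≈ 0.021

In steady state, investment equals break-even investment: s·k^α = (n + g + δ)·k.
Since y* = [s/(n + g + δ)]^(α/(1−α)), we have s/(n + g + δ) = (y*)^((1−α)/α) = 1.41^3 = 2.8032.
Therefore n + g + δ = s / 2.8032 = 0.31 / 2.8032 = 0.1106, so n = 0.1106 − 0.090 = 0.0206.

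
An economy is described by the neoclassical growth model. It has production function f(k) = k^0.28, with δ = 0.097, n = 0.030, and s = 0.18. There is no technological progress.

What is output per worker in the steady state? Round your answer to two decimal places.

y* ≈ 1.15

Steady state requires s·f(k) = (n + δ)·k, i.e. s·k^α = (n + δ)·k.
Dividing both sides by k: k^(1−α) = s / (n + δ).
k^0.72 = 0.18 / (0.030 + 0.097) = 0.18 / 0.127 = 1.4173
k* = 1.4173^(1/0.72) ≈ 1.6232
y* = (k*)^α = 1.6232^0.28 ≈ 1.1453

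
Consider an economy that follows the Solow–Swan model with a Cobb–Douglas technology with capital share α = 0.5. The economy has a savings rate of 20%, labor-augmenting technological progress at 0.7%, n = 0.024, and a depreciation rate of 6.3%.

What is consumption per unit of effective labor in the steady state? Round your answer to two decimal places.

At the steady state, Δk = 0, so s·k^α = (n + g + δ)·k.
Dividing both sides by k: k^(1−α) = s / (n + g + δ).
k^0.5 = 0.20 / (0.024 + 0.007 + 0.063) = 0.20 / 0.094 = 2.1277
k* = 2.1277^(1/0.5) ≈ 4.5271
y* = (k*)^α = 4.5271^0.5 ≈ 2.1277
c* = (1 − s)·y* = (1 − 0.20) × 2.1277 ≈ 1.7022

c* = 1.70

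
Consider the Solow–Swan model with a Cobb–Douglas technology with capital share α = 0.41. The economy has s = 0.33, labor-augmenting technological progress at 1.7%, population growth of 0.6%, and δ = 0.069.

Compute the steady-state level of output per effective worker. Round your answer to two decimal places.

y* = 2.43

Steady state requires s·f(k) = (n + g + δ)·k, i.e. s·k^α = (n + g + δ)·k.
Dividing both sides by k: k^(1−α) = s / (n + g + δ).
k^0.59 = 0.33 / (0.006 + 0.017 + 0.069) = 0.33 / 0.092 = 3.5870
k* = 3.5870^(1/0.59) ≈ 8.7141
y* = (k*)^α = 8.7141^0.41 ≈ 2.4294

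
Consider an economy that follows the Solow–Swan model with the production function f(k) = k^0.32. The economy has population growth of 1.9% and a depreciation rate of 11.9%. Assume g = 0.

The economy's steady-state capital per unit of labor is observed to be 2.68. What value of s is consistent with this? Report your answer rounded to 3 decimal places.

s ≈ 0.270

At the steady state, Δk = 0, so s·k^α = (n + δ)·k.
So s / (n + δ) = (k*)^(1−α) = 2.68^0.68 = 1.9549.
Therefore s = 1.9549 × (n + δ) = 1.9549 × 0.138 = 0.2698.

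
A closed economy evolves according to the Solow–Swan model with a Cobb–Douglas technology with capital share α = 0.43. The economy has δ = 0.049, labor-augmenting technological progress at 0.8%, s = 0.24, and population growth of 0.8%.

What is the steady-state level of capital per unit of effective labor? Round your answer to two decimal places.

k* = 9.89

In steady state, investment equals break-even investment: s·k^α = (n + g + δ)·k.
Dividing both sides by k: k^(1−α) = s / (n + g + δ).
k^0.57 = 0.24 / (0.008 + 0.008 + 0.049) = 0.24 / 0.065 = 3.6923
k* = 3.6923^(1/0.57) ≈ 9.8914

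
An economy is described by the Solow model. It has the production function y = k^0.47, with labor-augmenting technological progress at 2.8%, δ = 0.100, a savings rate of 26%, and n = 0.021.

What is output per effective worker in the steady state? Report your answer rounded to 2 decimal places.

y* = 1.64

In steady state, investment equals break-even investment: s·k^α = (n + g + δ)·k.
Rearranging, k^(1−α) = s / (n + g + δ).
k^0.53 = 0.26 / (0.021 + 0.028 + 0.100) = 0.26 / 0.149 = 1.7450
k* = 1.7450^(1/0.53) ≈ 2.8590
y* = (k*)^α = 2.8590^0.47 ≈ 1.6384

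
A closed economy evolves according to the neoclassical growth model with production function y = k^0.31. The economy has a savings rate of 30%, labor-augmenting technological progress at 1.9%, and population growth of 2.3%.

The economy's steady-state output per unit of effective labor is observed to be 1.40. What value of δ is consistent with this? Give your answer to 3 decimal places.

δ ≈ 0.100

At the steady state, Δk = 0, so s·k^α = (n + g + δ)·k.
Since y* = [s/(n + g + δ)]^(α/(1−α)), we have s/(n + g + δ) = (y*)^((1−α)/α) = 1.40^2.2258 = 2.1147.
Therefore n + g + δ = s / 2.1147 = 0.30 / 2.1147 = 0.1419, so δ = 0.1419 − 0.042 = 0.0999.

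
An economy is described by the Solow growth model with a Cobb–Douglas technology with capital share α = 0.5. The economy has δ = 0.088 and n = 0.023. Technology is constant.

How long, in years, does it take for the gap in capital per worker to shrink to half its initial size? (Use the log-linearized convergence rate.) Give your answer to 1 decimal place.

Near the steady state the convergence rate is λ = (1 − α)(n + δ).
λ = (1 − 0.5) × 0.111 = 0.5 × 0.111 = 0.0555
Half-life = ln 2 / λ = 0.6931 / 0.0555 ≈ 12.49 years

t_½ ≈ 12.5 years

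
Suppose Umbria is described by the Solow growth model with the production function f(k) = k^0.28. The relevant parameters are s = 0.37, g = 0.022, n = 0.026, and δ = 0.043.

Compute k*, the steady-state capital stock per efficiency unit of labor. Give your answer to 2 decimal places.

k* = 7.02

In steady state, investment equals break-even investment: s·k^α = (n + g + δ)·k.
Dividing both sides by k: k^(1−α) = s / (n + g + δ).
k^0.72 = 0.37 / (0.026 + 0.022 + 0.043) = 0.37 / 0.091 = 4.0659
k* = 4.0659^(1/0.72) ≈ 7.0154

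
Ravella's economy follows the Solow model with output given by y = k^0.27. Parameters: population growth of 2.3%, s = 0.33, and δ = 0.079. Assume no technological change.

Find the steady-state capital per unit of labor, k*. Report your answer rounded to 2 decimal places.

At the steady state, Δk = 0, so s·k^α = (n + δ)·k.
Dividing both sides by k: k^(1−α) = s / (n + δ).
k^0.73 = 0.33 / (0.023 + 0.079) = 0.33 / 0.102 = 3.2353
k* = 3.2353^(1/0.73) ≈ 4.9947

k* ≈ 4.99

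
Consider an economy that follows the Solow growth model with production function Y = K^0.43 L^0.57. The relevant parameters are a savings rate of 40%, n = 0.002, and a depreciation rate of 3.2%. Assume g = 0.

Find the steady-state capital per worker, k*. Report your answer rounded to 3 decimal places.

k* ≈ 75.546

At the steady state, Δk = 0, so s·k^α = (n + δ)·k.
Rearranging, k^(1−α) = s / (n + δ).
k^0.57 = 0.40 / (0.002 + 0.032) = 0.40 / 0.034 = 11.7647
k* = 11.7647^(1/0.57) ≈ 75.5461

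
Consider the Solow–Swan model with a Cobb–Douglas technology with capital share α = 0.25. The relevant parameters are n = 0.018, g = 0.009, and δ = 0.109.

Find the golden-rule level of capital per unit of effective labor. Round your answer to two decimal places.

k_gold ≈ 2.25

The golden rule sets f'(k) = n + g + δ, i.e. α·k^(α−1) = n + g + δ.
So k^(1−α) = α / (n + g + δ) = 0.25 / 0.136 = 1.8382.
k_gold = 1.8382^(1/0.75) ≈ 2.2518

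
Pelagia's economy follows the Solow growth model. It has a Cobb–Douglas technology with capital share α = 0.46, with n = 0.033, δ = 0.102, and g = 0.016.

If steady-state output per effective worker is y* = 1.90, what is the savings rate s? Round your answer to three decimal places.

At the steady state, Δk = 0, so s·k^α = (n + g + δ)·k.
Since y* = [s/(n + g + δ)]^(α/(1−α)), we have s/(n + g + δ) = (y*)^((1−α)/α) = 1.90^1.1739 = 2.1244.
Therefore s = 2.1244 × (n + g + δ) = 2.1244 × 0.151 = 0.3208.

s ≈ 0.321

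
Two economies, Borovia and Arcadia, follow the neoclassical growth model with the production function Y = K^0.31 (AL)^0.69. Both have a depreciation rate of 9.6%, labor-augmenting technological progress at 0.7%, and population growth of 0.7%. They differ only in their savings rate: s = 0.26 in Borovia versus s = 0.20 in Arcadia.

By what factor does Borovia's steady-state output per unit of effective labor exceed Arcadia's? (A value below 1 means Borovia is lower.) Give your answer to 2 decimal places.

y*_B / y*_A ≈ 1.13

Steady-state y* = [s/(n + g + δ)]^(α/(1−α)), so the ratio is [ (s_B/(n + g + δ)_B) / (s_A/(n + g + δ)_A) ]^0.4493.
s_B/(n + g + δ)_B = 0.26/0.110 = 2.3636; s_A/(n + g + δ)_A = 0.20/0.110 = 1.8182.
Ratio = (2.3636/1.8182)^0.4493 = 1.3000^0.4493 ≈ 1.1251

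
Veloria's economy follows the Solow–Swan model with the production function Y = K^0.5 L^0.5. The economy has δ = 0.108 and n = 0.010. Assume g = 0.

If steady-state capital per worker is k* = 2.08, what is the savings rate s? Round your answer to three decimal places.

s ≈ 0.170

At the steady state, Δk = 0, so s·k^α = (n + δ)·k.
So s / (n + δ) = (k*)^(1−α) = 2.08^0.5 = 1.4422.
Therefore s = 1.4422 × (n + δ) = 1.4422 × 0.118 = 0.1702.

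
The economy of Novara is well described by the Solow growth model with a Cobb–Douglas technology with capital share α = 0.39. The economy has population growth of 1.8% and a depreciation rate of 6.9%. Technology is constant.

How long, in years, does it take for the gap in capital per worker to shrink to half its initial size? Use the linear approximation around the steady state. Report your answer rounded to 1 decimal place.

Near the steady state the convergence rate is λ = (1 − α)(n + δ).
λ = (1 − 0.39) × 0.087 = 0.61 × 0.087 = 0.05307
Half-life = ln 2 / λ = 0.6931 / 0.05307 ≈ 13.06 years

about 13.1 years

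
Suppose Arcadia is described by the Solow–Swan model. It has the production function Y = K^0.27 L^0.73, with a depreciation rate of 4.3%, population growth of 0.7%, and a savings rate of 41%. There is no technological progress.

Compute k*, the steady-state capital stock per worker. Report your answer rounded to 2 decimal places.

In steady state, investment equals break-even investment: s·k^α = (n + δ)·k.
Rearranging, k^(1−α) = s / (n + δ).
k^0.73 = 0.41 / (0.007 + 0.043) = 0.41 / 0.050 = 8.2000
k* = 8.2000^(1/0.73) ≈ 17.8566

k* = 17.86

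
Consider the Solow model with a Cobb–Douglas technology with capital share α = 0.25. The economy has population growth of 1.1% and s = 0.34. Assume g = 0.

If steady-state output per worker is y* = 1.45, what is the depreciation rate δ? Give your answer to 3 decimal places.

δ ≈ 0.101

In steady state, investment equals break-even investment: s·k^α = (n + δ)·k.
Since y* = [s/(n + δ)]^(α/(1−α)), we have s/(n + δ) = (y*)^((1−α)/α) = 1.45^3 = 3.0486.
Therefore n + δ = s / 3.0486 = 0.34 / 3.0486 = 0.1115, so δ = 0.1115 − 0.011 = 0.1005.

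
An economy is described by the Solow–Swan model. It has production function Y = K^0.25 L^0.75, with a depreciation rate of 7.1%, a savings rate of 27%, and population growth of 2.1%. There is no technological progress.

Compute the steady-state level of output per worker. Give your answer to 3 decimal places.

y* = 1.432

Steady state requires s·f(k) = (n + δ)·k, i.e. s·k^α = (n + δ)·k.
Dividing both sides by k: k^(1−α) = s / (n + δ).
k^0.75 = 0.27 / (0.021 + 0.071) = 0.27 / 0.092 = 2.9348
k* = 2.9348^(1/0.75) ≈ 4.2018
y* = (k*)^α = 4.2018^0.25 ≈ 1.4317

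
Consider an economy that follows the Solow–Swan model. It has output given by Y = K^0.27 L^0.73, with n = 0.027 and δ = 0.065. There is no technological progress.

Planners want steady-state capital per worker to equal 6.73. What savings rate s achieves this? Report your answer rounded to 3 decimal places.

In steady state, investment equals break-even investment: s·k^α = (n + δ)·k.
So s / (n + δ) = (k*)^(1−α) = 6.73^0.73 = 4.0221.
Therefore s = 4.0221 × (n + δ) = 4.0221 × 0.092 = 0.3700.

s ≈ 0.370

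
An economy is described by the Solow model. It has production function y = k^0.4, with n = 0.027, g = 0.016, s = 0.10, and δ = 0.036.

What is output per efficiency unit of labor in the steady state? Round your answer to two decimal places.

In steady state, investment equals break-even investment: s·k^α = (n + g + δ)·k.
Rearranging, k^(1−α) = s / (n + g + δ).
k^0.6 = 0.10 / (0.027 + 0.016 + 0.036) = 0.10 / 0.079 = 1.2658
k* = 1.2658^(1/0.6) ≈ 1.4812
y* = (k*)^α = 1.4812^0.4 ≈ 1.1702

y* ≈ 1.17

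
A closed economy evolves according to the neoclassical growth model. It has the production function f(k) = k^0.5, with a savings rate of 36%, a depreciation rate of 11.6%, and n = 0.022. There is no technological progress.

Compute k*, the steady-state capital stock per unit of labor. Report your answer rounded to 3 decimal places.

At the steady state, Δk = 0, so s·k^α = (n + δ)·k.
Dividing both sides by k: k^(1−α) = s / (n + δ).
k^0.5 = 0.36 / (0.022 + 0.116) = 0.36 / 0.138 = 2.6087
k* = 2.6087^(1/0.5) ≈ 6.8053

k* = 6.805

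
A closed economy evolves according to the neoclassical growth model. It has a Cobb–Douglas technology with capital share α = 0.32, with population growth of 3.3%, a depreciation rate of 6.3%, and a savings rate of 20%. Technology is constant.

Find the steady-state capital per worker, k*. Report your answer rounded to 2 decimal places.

Steady state requires s·f(k) = (n + δ)·k, i.e. s·k^α = (n + δ)·k.
Dividing both sides by k: k^(1−α) = s / (n + δ).
k^0.68 = 0.20 / (0.033 + 0.063) = 0.20 / 0.096 = 2.0833
k* = 2.0833^(1/0.68) ≈ 2.9427

k* = 2.94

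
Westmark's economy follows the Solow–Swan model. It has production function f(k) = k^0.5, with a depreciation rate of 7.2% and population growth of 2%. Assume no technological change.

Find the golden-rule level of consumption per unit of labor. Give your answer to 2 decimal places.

At the golden rule, f'(k) = n + δ, so α·k^(α−1) = n + δ and k_gold = (α/(n + δ))^(1/(1−α)).
k_gold = (0.5/0.092)^(1/0.5) = 5.4348^2 ≈ 29.5371
c_gold = f(k_gold) − (n + δ)·k_gold = 5.4348 − 0.092×29.5371 ≈ 2.7174

c_gold ≈ 2.72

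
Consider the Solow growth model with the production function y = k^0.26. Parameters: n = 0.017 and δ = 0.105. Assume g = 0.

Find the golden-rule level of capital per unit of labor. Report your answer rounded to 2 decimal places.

k_gold ≈ 2.78

The golden rule sets f'(k) = n + δ, i.e. α·k^(α−1) = n + δ.
So k^(1−α) = α / (n + δ) = 0.26 / 0.122 = 2.1311.
k_gold = 2.1311^(1/0.74) ≈ 2.7801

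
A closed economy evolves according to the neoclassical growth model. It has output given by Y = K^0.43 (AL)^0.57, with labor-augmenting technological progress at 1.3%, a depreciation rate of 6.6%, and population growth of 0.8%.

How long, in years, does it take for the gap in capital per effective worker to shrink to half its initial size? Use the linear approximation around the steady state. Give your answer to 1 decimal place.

Near the steady state the convergence rate is λ = (1 − α)(n + g + δ).
λ = (1 − 0.43) × 0.087 = 0.57 × 0.087 = 0.04959
Half-life = ln 2 / λ = 0.6931 / 0.04959 ≈ 13.98 years

t_½ ≈ 14.0 years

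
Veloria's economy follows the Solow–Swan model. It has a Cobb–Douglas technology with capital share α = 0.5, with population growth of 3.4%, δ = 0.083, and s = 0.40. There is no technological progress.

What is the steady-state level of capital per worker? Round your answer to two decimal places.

k* ≈ 11.69

At the steady state, Δk = 0, so s·k^α = (n + δ)·k.
Dividing both sides by k: k^(1−α) = s / (n + δ).
k^0.5 = 0.40 / (0.034 + 0.083) = 0.40 / 0.117 = 3.4188
k* = 3.4188^(1/0.5) ≈ 11.6882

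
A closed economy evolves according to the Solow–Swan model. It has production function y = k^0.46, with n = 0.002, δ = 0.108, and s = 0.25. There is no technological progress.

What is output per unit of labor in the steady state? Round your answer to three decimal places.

y* ≈ 2.012

Steady state requires s·f(k) = (n + δ)·k, i.e. s·k^α = (n + δ)·k.
Dividing both sides by k: k^(1−α) = s / (n + δ).
k^0.54 = 0.25 / (0.002 + 0.108) = 0.25 / 0.110 = 2.2727
k* = 2.2727^(1/0.54) ≈ 4.5737
y* = (k*)^α = 4.5737^0.46 ≈ 2.0124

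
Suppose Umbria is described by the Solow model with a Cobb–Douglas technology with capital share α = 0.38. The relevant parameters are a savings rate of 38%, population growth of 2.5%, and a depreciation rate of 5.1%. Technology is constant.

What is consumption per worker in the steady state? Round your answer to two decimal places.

In steady state, investment equals break-even investment: s·k^α = (n + δ)·k.
Rearranging, k^(1−α) = s / (n + δ).
k^0.62 = 0.38 / (0.025 + 0.051) = 0.38 / 0.076 = 5.0000
k* = 5.0000^(1/0.62) ≈ 13.4082
y* = (k*)^α = 13.4082^0.38 ≈ 2.6816
c* = (1 − s)·y* = (1 − 0.38) × 2.6816 ≈ 1.6626

c* ≈ 1.66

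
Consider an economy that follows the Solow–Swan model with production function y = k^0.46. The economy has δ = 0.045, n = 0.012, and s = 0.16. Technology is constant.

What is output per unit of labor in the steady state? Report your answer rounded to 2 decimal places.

y* = 2.41

At the steady state, Δk = 0, so s·k^α = (n + δ)·k.
Dividing both sides by k: k^(1−α) = s / (n + δ).
k^0.54 = 0.16 / (0.012 + 0.045) = 0.16 / 0.057 = 2.8070
k* = 2.8070^(1/0.54) ≈ 6.7621
y* = (k*)^α = 6.7621^0.46 ≈ 2.4090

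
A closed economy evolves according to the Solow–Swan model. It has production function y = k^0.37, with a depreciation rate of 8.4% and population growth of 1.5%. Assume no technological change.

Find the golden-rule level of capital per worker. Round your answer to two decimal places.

k_gold ≈ 8.11

The golden rule sets f'(k) = n + δ, i.e. α·k^(α−1) = n + δ.
So k^(1−α) = α / (n + δ) = 0.37 / 0.099 = 3.7374.
k_gold = 3.7374^(1/0.63) ≈ 8.1066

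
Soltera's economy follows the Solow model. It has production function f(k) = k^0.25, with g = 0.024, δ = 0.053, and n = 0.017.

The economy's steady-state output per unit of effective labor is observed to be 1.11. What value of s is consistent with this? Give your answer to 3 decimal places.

s ≈ 0.129

In steady state, investment equals break-even investment: s·k^α = (n + g + δ)·k.
Since y* = [s/(n + g + δ)]^(α/(1−α)), we have s/(n + g + δ) = (y*)^((1−α)/α) = 1.11^3 = 1.3676.
Therefore s = 1.3676 × (n + g + δ) = 1.3676 × 0.094 = 0.1286.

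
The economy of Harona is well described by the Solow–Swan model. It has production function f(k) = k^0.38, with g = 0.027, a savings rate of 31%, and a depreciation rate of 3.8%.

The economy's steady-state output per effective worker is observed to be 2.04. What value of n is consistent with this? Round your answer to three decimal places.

n ≈ 0.032

In steady state, investment equals break-even investment: s·k^α = (n + g + δ)·k.
Since y* = [s/(n + g + δ)]^(α/(1−α)), we have s/(n + g + δ) = (y*)^((1−α)/α) = 2.04^1.6316 = 3.2003.
Therefore n + g + δ = s / 3.2003 = 0.31 / 3.2003 = 0.0969, so n = 0.0969 − 0.065 = 0.0319.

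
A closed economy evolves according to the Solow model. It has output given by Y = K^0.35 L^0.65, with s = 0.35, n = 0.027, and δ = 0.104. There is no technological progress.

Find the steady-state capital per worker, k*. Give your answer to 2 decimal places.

Steady state requires s·f(k) = (n + δ)·k, i.e. s·k^α = (n + δ)·k.
Rearranging, k^(1−α) = s / (n + δ).
k^0.65 = 0.35 / (0.027 + 0.104) = 0.35 / 0.131 = 2.6718
k* = 2.6718^(1/0.65) ≈ 4.5355

k* = 4.54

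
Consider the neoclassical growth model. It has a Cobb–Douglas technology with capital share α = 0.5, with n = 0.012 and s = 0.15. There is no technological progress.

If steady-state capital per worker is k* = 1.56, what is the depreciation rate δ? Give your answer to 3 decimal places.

In steady state, investment equals break-even investment: s·k^α = (n + δ)·k.
So s / (n + δ) = (k*)^(1−α) = 1.56^0.5 = 1.2490.
Therefore n + δ = s / 1.2490 = 0.15 / 1.2490 = 0.1201, so δ = 0.1201 − 0.012 = 0.1081.

δ ≈ 0.108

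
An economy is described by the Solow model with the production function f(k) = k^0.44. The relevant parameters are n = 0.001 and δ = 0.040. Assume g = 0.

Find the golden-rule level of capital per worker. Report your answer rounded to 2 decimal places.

k_gold ≈ 69.26

The golden rule sets f'(k) = n + δ, i.e. α·k^(α−1) = n + δ.
So k^(1−α) = α / (n + δ) = 0.44 / 0.041 = 10.7317.
k_gold = 10.7317^(1/0.56) ≈ 69.2595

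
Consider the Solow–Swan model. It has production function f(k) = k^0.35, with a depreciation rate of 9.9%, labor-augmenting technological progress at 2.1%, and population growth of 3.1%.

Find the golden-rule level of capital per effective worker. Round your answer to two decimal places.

k_gold ≈ 3.64

The golden rule sets f'(k) = n + g + δ, i.e. α·k^(α−1) = n + g + δ.
So k^(1−α) = α / (n + g + δ) = 0.35 / 0.151 = 2.3179.
k_gold = 2.3179^(1/0.65) ≈ 3.6449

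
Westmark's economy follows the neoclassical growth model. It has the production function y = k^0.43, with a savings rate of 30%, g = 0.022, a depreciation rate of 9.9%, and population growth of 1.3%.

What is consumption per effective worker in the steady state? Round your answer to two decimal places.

At the steady state, Δk = 0, so s·k^α = (n + g + δ)·k.
Rearranging, k^(1−α) = s / (n + g + δ).
k^0.57 = 0.30 / (0.013 + 0.022 + 0.099) = 0.30 / 0.134 = 2.2388
k* = 2.2388^(1/0.57) ≈ 4.1121
y* = (k*)^α = 4.1121^0.43 ≈ 1.8367
c* = (1 − s)·y* = (1 − 0.30) × 1.8367 ≈ 1.2857

c* ≈ 1.29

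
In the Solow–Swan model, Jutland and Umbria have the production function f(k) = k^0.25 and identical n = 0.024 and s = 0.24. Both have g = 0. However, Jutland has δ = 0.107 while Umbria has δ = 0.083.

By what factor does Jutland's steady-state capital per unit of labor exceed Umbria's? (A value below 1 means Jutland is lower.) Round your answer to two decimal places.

ratio ≈ 0.76

Steady-state k* = [s/(n + δ)]^(1/(1−α)), so the ratio is [ (s_J/(n + δ)_J) / (s_U/(n + δ)_U) ]^1.3333.
s_J/(n + δ)_J = 0.24/0.131 = 1.8321; s_U/(n + δ)_U = 0.24/0.107 = 2.2430.
Ratio = (1.8321/2.2430)^1.3333 = 0.8168^1.3333 ≈ 0.7635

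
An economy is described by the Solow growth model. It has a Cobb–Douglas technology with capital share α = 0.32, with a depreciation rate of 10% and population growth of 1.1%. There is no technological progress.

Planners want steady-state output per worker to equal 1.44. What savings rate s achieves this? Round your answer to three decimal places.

In steady state, investment equals break-even investment: s·k^α = (n + δ)·k.
Since y* = [s/(n + δ)]^(α/(1−α)), we have s/(n + δ) = (y*)^((1−α)/α) = 1.44^2.125 = 2.1703.
Therefore s = 2.1703 × (n + δ) = 2.1703 × 0.111 = 0.2409.

s ≈ 0.241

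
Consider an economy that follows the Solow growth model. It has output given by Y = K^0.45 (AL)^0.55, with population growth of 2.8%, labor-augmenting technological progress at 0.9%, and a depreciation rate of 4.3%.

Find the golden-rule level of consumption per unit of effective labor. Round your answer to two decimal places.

At the golden rule, f'(k) = n + g + δ, so α·k^(α−1) = n + g + δ and k_gold = (α/(n + g + δ))^(1/(1−α)).
k_gold = (0.45/0.080)^(1/0.55) = 5.6250^1.8182 ≈ 23.1139
c_gold = f(k_gold) − (n + g + δ)·k_gold = 4.1091 − 0.080×23.1139 ≈ 2.2600

c_gold ≈ 2.26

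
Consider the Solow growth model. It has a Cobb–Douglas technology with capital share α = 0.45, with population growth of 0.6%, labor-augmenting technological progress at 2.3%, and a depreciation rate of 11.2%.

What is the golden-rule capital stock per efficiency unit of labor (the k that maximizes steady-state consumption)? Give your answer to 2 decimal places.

The golden rule sets f'(k) = n + g + δ, i.e. α·k^(α−1) = n + g + δ.
So k^(1−α) = α / (n + g + δ) = 0.45 / 0.141 = 3.1915.
k_gold = 3.1915^(1/0.55) ≈ 8.2481

k_gold ≈ 8.25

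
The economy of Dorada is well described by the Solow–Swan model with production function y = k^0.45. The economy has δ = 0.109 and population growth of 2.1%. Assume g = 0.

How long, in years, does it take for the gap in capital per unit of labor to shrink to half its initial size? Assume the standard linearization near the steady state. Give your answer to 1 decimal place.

t_½ ≈ 9.7 years

Near the steady state the convergence rate is λ = (1 − α)(n + δ).
λ = (1 − 0.45) × 0.130 = 0.55 × 0.130 = 0.0715
Half-life = ln 2 / λ = 0.6931 / 0.0715 ≈ 9.69 years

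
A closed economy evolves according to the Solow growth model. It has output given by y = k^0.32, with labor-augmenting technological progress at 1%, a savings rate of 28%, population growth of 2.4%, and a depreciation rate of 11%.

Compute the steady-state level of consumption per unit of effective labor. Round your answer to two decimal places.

c* = 0.98

Steady state requires s·f(k) = (n + g + δ)·k, i.e. s·k^α = (n + g + δ)·k.
Dividing both sides by k: k^(1−α) = s / (n + g + δ).
k^0.68 = 0.28 / (0.024 + 0.010 + 0.110) = 0.28 / 0.144 = 1.9444
k* = 1.9444^(1/0.68) ≈ 2.6588
y* = (k*)^α = 2.6588^0.32 ≈ 1.3674
c* = (1 − s)·y* = (1 − 0.28) × 1.3674 ≈ 0.9845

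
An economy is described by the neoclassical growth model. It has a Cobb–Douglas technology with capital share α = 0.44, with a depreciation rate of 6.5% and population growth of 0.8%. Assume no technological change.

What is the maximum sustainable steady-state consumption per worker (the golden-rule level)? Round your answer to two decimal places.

c_gold ≈ 2.30

At the golden rule, f'(k) = n + δ, so α·k^(α−1) = n + δ and k_gold = (α/(n + δ))^(1/(1−α)).
k_gold = (0.44/0.073)^(1/0.56) = 6.0274^1.7857 ≈ 24.7217
c_gold = f(k_gold) − (n + δ)·k_gold = 4.1016 − 0.073×24.7217 ≈ 2.2969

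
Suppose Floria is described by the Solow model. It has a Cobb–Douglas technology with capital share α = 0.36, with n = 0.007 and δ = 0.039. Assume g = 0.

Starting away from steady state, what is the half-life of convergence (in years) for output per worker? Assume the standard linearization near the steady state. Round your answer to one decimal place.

about 23.5 years

Near the steady state the convergence rate is λ = (1 − α)(n + δ).
λ = (1 − 0.36) × 0.046 = 0.64 × 0.046 = 0.02944
Half-life = ln 2 / λ = 0.6931 / 0.02944 ≈ 23.54 years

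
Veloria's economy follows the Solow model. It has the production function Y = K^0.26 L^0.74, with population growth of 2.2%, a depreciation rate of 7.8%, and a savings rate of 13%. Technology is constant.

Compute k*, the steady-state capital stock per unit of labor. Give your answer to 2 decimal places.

k* = 1.43

In steady state, investment equals break-even investment: s·k^α = (n + δ)·k.
Rearranging, k^(1−α) = s / (n + δ).
k^0.74 = 0.13 / (0.022 + 0.078) = 0.13 / 0.100 = 1.3000
k* = 1.3000^(1/0.74) ≈ 1.4255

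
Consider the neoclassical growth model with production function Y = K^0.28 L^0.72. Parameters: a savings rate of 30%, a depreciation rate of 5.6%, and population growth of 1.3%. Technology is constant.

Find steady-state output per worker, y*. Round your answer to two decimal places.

y* = 1.77

In steady state, investment equals break-even investment: s·k^α = (n + δ)·k.
Dividing both sides by k: k^(1−α) = s / (n + δ).
k^0.72 = 0.30 / (0.013 + 0.056) = 0.30 / 0.069 = 4.3478
k* = 4.3478^(1/0.72) ≈ 7.6999
y* = (k*)^α = 7.6999^0.28 ≈ 1.7710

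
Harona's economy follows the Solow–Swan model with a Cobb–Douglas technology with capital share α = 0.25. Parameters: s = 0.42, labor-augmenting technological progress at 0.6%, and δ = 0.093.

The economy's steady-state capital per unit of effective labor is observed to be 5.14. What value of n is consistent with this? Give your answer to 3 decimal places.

At the steady state, Δk = 0, so s·k^α = (n + g + δ)·k.
So s / (n + g + δ) = (k*)^(1−α) = 5.14^0.75 = 3.4137.
Therefore n + g + δ = s / 3.4137 = 0.42 / 3.4137 = 0.1230, so n = 0.1230 − 0.099 = 0.0240.

n ≈ 0.024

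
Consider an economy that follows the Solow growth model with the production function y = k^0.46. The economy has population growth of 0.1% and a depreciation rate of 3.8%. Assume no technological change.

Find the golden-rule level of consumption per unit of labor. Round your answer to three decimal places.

c_gold ≈ 4.419

At the golden rule, f'(k) = n + δ, so α·k^(α−1) = n + δ and k_gold = (α/(n + δ))^(1/(1−α)).
k_gold = (0.46/0.039)^(1/0.54) = 11.7949^1.8519 ≈ 96.5318
c_gold = f(k_gold) − (n + δ)·k_gold = 8.1837 − 0.039×96.5318 ≈ 4.4190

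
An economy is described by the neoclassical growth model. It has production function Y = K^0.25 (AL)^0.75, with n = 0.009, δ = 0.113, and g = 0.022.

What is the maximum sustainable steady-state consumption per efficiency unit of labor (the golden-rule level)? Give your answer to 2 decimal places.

c_gold ≈ 0.90

At the golden rule, f'(k) = n + g + δ, so α·k^(α−1) = n + g + δ and k_gold = (α/(n + g + δ))^(1/(1−α)).
k_gold = (0.25/0.144)^(1/0.75) = 1.7361^1.3333 ≈ 2.0865
c_gold = f(k_gold) − (n + g + δ)·k_gold = 1.2019 − 0.144×2.0865 ≈ 0.9014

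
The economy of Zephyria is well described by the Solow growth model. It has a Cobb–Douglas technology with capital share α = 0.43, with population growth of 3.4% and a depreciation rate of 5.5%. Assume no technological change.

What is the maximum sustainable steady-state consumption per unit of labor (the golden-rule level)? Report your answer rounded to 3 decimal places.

At the golden rule, f'(k) = n + δ, so α·k^(α−1) = n + δ and k_gold = (α/(n + δ))^(1/(1−α)).
k_gold = (0.43/0.089)^(1/0.57) = 4.8315^1.7544 ≈ 15.8545
c_gold = f(k_gold) − (n + δ)·k_gold = 3.2814 − 0.089×15.8545 ≈ 1.8703

c_gold ≈ 1.870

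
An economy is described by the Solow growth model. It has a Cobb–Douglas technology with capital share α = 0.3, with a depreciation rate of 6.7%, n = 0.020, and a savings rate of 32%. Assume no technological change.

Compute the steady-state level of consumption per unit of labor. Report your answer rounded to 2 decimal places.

In steady state, investment equals break-even investment: s·k^α = (n + δ)·k.
Dividing both sides by k: k^(1−α) = s / (n + δ).
k^0.7 = 0.32 / (0.020 + 0.067) = 0.32 / 0.087 = 3.6782
k* = 3.6782^(1/0.7) ≈ 6.4276
y* = (k*)^α = 6.4276^0.3 ≈ 1.7475
c* = (1 − s)·y* = (1 − 0.32) × 1.7475 ≈ 1.1883

c* ≈ 1.19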